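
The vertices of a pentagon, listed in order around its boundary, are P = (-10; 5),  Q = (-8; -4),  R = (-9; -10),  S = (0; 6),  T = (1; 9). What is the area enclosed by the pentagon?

79.5

Σ = (80) + (44) + (-54) + (-6) + (95) = 159
Area = |Σ|/2 = 79.5.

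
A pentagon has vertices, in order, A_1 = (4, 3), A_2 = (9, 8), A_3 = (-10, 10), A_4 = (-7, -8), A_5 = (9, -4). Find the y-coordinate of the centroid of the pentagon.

Apply Gauss's area formula. First the cross-terms c_i = x_i·y_{i+1} − x_{i+1}·y_i:
  5, 170, 150, 100, 43  ⇒  2A = 468, A = 234.
Then Σ (y_i + y_{i+1})·c_i = 2172, so ȳ = 2172 / (6·234) = 181/117.

181/117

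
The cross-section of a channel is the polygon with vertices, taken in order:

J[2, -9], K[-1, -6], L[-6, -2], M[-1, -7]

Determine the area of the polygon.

4

Cross-terms: -21, -34, 40, 23  ⇒  Σ = 8
Area = |Σ|/2 = 4.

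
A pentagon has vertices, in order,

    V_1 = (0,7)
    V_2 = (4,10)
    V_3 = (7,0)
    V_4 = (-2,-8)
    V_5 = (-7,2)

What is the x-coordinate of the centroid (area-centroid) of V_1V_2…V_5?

93/263

Apply Gauss's area formula. First the cross-terms c_i = x_i·y_{i+1} − x_{i+1}·y_i:
  -28, -70, -56, -60, -49  ⇒  2A = -263, A = -131.5.
Then Σ (x_i + x_{i+1})·c_i = -279, so x̄ = -279 / (6·(-131.5)) = 93/263.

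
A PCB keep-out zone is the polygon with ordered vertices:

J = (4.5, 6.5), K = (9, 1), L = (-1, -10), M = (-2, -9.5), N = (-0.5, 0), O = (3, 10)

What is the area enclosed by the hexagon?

Apply Gauss's area formula: 2A = Σ (x_i·y_{i+1} − x_{i+1}·y_i), indices taken mod 6.
J→K: (4.5)(1) − (9)(6.5) = -54
K→L: (9)(-10) − (-1)(1) = -89
L→M: (-1)(-9.5) − (-2)(-10) = -10.5
M→N: (-2)(0) − (-0.5)(-9.5) = -4.75
N→O: (-0.5)(10) − (3)(0) = -5
O→J: (3)(6.5) − (4.5)(10) = -25.5
Σ = -188.75
Area = |Σ|/2 = 94.375.

94.375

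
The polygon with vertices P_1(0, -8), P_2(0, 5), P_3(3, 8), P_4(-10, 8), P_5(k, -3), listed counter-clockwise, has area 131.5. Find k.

-9

Write out the shoelace sum; only the two edges meeting at P_5 involve k:
2·Area = [((-10)·(-3) − k·8) + (k·(-8) − 0·(-3))] + 89
       = -16·k + 119 = 263
⇒ k = -9.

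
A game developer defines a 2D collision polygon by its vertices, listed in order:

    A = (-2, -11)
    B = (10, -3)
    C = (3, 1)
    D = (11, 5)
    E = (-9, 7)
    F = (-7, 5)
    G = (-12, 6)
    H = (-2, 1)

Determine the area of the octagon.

153.5

Apply Gauss's area formula: 2A = Σ (x_i·y_{i+1} − x_{i+1}·y_i), indices taken mod 8.
Cross-terms: 116, 19, 4, 122, 4, 18, 0, 24  ⇒  Σ = 307
Area = |Σ|/2 = 153.5.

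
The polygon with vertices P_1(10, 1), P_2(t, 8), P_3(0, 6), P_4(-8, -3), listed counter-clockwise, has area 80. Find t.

The doubled signed area Σ (x_i y_{i+1} − x_{i+1} y_i) is linear in t.
With t=0 it equals 150; the coefficient of t is 5 (from the two edges through P_2).
So 5·t + 150 = 2·80 = 160 ⇒ t = 2.

2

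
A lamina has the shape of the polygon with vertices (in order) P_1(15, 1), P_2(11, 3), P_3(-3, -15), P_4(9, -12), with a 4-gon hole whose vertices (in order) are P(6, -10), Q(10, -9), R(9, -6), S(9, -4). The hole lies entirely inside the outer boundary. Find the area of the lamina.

Outer boundary:
Apply Gauss's area formula: 2A = Σ (x_i·y_{i+1} − x_{i+1}·y_i), indices taken mod 4.
P_1→P_2: (15)(3) − (11)(1) = 34
P_2→P_3: (11)(-15) − (-3)(3) = -156
P_3→P_4: (-3)(-12) − (9)(-15) = 171
P_4→P_1: (9)(1) − (15)(-12) = 189
Σ = 238
Area = |Σ|/2 = 119.
Hole:
Σ = (46) + (21) + (18) + (-66) = 19
Area = |Σ|/2 = 9.5.
Net area = 119 − 9.5 = 109.5.

109.5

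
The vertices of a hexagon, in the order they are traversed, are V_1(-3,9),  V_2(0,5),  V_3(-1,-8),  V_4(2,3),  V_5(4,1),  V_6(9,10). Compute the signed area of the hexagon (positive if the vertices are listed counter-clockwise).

Cross-terms: -15, 5, 13, -10, 31, 111  ⇒  Σ = 135
Signed area = Σ/2 = 67.5 (positive ⇒ counter-clockwise traversal).

67.5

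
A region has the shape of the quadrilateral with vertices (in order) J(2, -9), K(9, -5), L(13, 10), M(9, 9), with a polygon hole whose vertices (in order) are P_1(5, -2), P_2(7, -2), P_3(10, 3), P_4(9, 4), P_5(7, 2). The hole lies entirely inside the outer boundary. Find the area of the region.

65

Outer boundary:
Apply the shoelace formula: 2A = Σ (x_i·y_{i+1} − x_{i+1}·y_i), indices taken mod 4.
J→K: (2)(-5) − (9)(-9) = 71
K→L: (9)(10) − (13)(-5) = 155
L→M: (13)(9) − (9)(10) = 27
M→J: (9)(-9) − (2)(9) = -99
Σ = 154
Area = |Σ|/2 = 77.
Hole:
Apply Gauss's area formula: 2A = Σ (x_i·y_{i+1} − x_{i+1}·y_i), indices taken mod 5.
P_1→P_2: (5)(-2) − (7)(-2) = 4
P_2→P_3: (7)(3) − (10)(-2) = 41
P_3→P_4: (10)(4) − (9)(3) = 13
P_4→P_5: (9)(2) − (7)(4) = -10
P_5→P_1: (7)(-2) − (5)(2) = -24
Σ = 24
Area = |Σ|/2 = 12.
Net area = 77 − 12 = 65.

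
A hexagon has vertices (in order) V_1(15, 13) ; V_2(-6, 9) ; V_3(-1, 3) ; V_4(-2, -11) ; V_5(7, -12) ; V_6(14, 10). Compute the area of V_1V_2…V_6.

296

Apply Gauss's area formula: 2A = Σ (x_i·y_{i+1} − x_{i+1}·y_i), indices taken mod 6.
V_1→V_2: (15)(9) − (-6)(13) = 213
V_2→V_3: (-6)(3) − (-1)(9) = -9
V_3→V_4: (-1)(-11) − (-2)(3) = 17
V_4→V_5: (-2)(-12) − (7)(-11) = 101
V_5→V_6: (7)(10) − (14)(-12) = 238
V_6→V_1: (14)(13) − (15)(10) = 32
Σ = 592
Area = |Σ|/2 = 296.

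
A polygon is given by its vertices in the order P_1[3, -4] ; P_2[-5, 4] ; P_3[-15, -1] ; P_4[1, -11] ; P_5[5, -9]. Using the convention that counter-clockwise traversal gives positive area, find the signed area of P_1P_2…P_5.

138

P_1→P_2: (3)(4) − (-5)(-4) = -8
P_2→P_3: (-5)(-1) − (-15)(4) = 65
P_3→P_4: (-15)(-11) − (1)(-1) = 166
P_4→P_5: (1)(-9) − (5)(-11) = 46
P_5→P_1: (5)(-4) − (3)(-9) = 7
Σ = 276
Signed area = Σ/2 = 138 (positive ⇒ counter-clockwise traversal).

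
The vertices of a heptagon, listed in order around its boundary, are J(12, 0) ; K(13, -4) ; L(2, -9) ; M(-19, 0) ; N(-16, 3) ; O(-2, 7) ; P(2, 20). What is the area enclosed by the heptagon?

392.5

Apply Gauss's area formula: 2A = Σ (x_i·y_{i+1} − x_{i+1}·y_i), indices taken mod 7.
Σ = (-48) + (-109) + (-171) + (-57) + (-106) + (-54) + (-240) = -785
Area = |Σ|/2 = 392.5.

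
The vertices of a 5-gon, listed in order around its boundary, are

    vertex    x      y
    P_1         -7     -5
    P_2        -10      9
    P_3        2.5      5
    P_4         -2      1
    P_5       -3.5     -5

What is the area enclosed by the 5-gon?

Σ = (-113) + (-72.5) + (12.5) + (13.5) + (-17.5) = -177
Area = |Σ|/2 = 88.5.

88.5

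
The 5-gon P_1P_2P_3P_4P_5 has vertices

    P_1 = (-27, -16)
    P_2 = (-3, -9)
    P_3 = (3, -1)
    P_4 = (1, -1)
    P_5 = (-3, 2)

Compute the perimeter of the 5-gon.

72

|P_1P_2| = √((24)² + (7)²) = √625 = 25
|P_2P_3| = √((6)² + (8)²) = √100 = 10
|P_3P_4| = √((-2)² + (0)²) = √4 = 2
|P_4P_5| = √((-4)² + (3)²) = √25 = 5
|P_5P_1| = √((-24)² + (-18)²) = √900 = 30
Perimeter = 25 + 10 + 2 + 5 + 30 = 72.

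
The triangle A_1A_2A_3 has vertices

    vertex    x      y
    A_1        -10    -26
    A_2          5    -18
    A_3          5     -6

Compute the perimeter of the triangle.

54

|A_1A_2| = √((15)² + (8)²) = √289 = 17
|A_2A_3| = √((0)² + (12)²) = √144 = 12
|A_3A_1| = √((-15)² + (-20)²) = √625 = 25
Perimeter = 17 + 12 + 25 = 54.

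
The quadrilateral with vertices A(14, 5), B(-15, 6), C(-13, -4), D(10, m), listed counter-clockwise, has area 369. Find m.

The doubled signed area Σ (x_i y_{i+1} − x_{i+1} y_i) is linear in m.
With m=0 it equals 387; the coefficient of m is -27 (from the two edges through D).
So -27·m + 387 = 2·369 = 738 ⇒ m = -13.

-13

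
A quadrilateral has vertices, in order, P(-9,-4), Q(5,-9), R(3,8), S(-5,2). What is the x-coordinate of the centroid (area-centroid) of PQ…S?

-41/63

Apply Gauss's area formula. First the cross-terms c_i = x_i·y_{i+1} − x_{i+1}·y_i:
  101, 67, 46, 38  ⇒  2A = 252, A = 126.
Then Σ (x_i + x_{i+1})·c_i = -492, so x̄ = -492 / (6·126) = -41/63.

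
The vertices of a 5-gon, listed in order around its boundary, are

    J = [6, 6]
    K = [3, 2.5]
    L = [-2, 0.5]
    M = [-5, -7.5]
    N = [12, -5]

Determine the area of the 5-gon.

119

Σ = (-3) + (6.5) + (17.5) + (115) + (102) = 238
Area = |Σ|/2 = 119.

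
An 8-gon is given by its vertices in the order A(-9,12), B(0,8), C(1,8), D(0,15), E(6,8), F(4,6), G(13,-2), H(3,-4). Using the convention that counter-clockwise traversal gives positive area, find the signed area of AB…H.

-141.5

A→B: (-9)(8) − (0)(12) = -72
B→C: (0)(8) − (1)(8) = -8
C→D: (1)(15) − (0)(8) = 15
D→E: (0)(8) − (6)(15) = -90
E→F: (6)(6) − (4)(8) = 4
F→G: (4)(-2) − (13)(6) = -86
G→H: (13)(-4) − (3)(-2) = -46
H→A: (3)(12) − (-9)(-4) = 0
Σ = -283
Signed area = Σ/2 = -141.5 (negative ⇒ clockwise traversal).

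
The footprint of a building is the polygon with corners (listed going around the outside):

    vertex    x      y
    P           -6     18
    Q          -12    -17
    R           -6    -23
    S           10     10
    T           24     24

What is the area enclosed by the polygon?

619

P→Q: (-6)(-17) − (-12)(18) = 318
Q→R: (-12)(-23) − (-6)(-17) = 174
R→S: (-6)(10) − (10)(-23) = 170
S→T: (10)(24) − (24)(10) = 0
T→P: (24)(18) − (-6)(24) = 576
Σ = 1238
Area = |Σ|/2 = 619.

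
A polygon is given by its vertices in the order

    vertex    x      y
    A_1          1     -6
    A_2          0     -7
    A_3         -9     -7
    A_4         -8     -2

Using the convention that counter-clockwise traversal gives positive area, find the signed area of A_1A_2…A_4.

A_1→A_2: (1)(-7) − (0)(-6) = -7
A_2→A_3: (0)(-7) − (-9)(-7) = -63
A_3→A_4: (-9)(-2) − (-8)(-7) = -38
A_4→A_1: (-8)(-6) − (1)(-2) = 50
Σ = -58
Signed area = Σ/2 = -29 (negative ⇒ clockwise traversal).

-29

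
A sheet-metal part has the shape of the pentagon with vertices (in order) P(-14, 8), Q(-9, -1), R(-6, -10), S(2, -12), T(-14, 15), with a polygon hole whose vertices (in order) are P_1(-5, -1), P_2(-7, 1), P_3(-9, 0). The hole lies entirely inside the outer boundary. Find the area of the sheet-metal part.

Outer boundary:
Apply Gauss's area formula: 2A = Σ (x_i·y_{i+1} − x_{i+1}·y_i), indices taken mod 5.
Σ = (86) + (84) + (92) + (-138) + (98) = 222
Area = |Σ|/2 = 111.
Hole:
Apply the shoelace (surveyor's) formula: 2A = Σ (x_i·y_{i+1} − x_{i+1}·y_i), indices taken mod 3.
P_1→P_2: (-5)(1) − (-7)(-1) = -12
P_2→P_3: (-7)(0) − (-9)(1) = 9
P_3→P_1: (-9)(-1) − (-5)(0) = 9
Σ = 6
Area = |Σ|/2 = 3.
Net area = 111 − 3 = 108.

108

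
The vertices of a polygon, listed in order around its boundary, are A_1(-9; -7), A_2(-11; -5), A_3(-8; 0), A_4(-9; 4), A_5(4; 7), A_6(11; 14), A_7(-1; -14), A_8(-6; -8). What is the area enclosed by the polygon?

225

Σ = (-32) + (-40) + (-32) + (-79) + (-21) + (-140) + (-76) + (-30) = -450
Area = |Σ|/2 = 225.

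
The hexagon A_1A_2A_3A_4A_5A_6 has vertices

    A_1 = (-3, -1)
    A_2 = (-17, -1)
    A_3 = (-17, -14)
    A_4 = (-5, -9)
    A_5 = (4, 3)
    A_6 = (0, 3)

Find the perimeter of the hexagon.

64

|A_1A_2| = √((-14)² + (0)²) = √196 = 14
|A_2A_3| = √((0)² + (-13)²) = √169 = 13
|A_3A_4| = √((12)² + (5)²) = √169 = 13
|A_4A_5| = √((9)² + (12)²) = √225 = 15
|A_5A_6| = √((-4)² + (0)²) = √16 = 4
|A_6A_1| = √((-3)² + (-4)²) = √25 = 5
Perimeter = 14 + 13 + 13 + 15 + 4 + 5 = 64.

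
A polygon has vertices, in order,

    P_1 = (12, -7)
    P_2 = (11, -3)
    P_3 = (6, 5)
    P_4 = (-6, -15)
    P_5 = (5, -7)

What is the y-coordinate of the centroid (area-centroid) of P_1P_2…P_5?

Apply Gauss's area formula. First the cross-terms c_i = x_i·y_{i+1} − x_{i+1}·y_i:
  41, 73, -60, 117, 49  ⇒  2A = 220, A = 110.
Then Σ (y_i + y_{i+1})·c_i = -2924, so ȳ = -2924 / (6·110) = -731/165.

-731/165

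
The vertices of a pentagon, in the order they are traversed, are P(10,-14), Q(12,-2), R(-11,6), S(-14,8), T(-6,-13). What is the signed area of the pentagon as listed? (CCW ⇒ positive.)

319

Σ = (148) + (50) + (-4) + (230) + (214) = 638
Signed area = Σ/2 = 319 (positive ⇒ counter-clockwise traversal).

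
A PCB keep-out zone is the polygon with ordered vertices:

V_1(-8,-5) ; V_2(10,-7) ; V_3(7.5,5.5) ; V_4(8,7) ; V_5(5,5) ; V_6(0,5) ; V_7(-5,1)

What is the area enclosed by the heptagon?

155

Σ = (106) + (107.5) + (8.5) + (5) + (25) + (25) + (33) = 310
Area = |Σ|/2 = 155.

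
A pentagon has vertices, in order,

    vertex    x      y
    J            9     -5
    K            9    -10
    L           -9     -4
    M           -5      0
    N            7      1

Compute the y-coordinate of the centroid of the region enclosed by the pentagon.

-269/72

Apply the shoelace formula. First the cross-terms c_i = x_i·y_{i+1} − x_{i+1}·y_i:
  -45, -126, -20, -5, -44  ⇒  2A = -240, A = -120.
Then Σ (y_i + y_{i+1})·c_i = 2690, so ȳ = 2690 / (6·(-120)) = -269/72.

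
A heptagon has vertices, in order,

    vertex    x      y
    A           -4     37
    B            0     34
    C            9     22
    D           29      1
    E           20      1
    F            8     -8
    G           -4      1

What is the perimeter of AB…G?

|AB| = √((4)² + (-3)²) = √25 = 5
|BC| = √((9)² + (-12)²) = √225 = 15
|CD| = √((20)² + (-21)²) = √841 = 29
|DE| = √((-9)² + (0)²) = √81 = 9
|EF| = √((-12)² + (-9)²) = √225 = 15
|FG| = √((-12)² + (9)²) = √225 = 15
|GA| = √((0)² + (36)²) = √1296 = 36
Perimeter = 5 + 15 + 29 + 9 + 15 + 15 + 36 = 124.

124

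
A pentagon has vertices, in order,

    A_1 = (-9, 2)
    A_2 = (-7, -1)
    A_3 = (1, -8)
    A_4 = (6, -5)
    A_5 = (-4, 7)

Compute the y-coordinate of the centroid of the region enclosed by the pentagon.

-0.85

Apply the shoelace (surveyor's) formula. First the cross-terms c_i = x_i·y_{i+1} − x_{i+1}·y_i:
  23, 57, 43, 22, 55  ⇒  2A = 200, A = 100.
Then Σ (y_i + y_{i+1})·c_i = -510, so ȳ = -510 / (6·100) = -0.85.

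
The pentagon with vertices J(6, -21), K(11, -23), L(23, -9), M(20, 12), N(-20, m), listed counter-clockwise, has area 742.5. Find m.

-11

Write out the shoelace sum; only the two edges meeting at N involve m:
2·Area = [(20·m − (-20)·12) + ((-20)·(-21) − 6·m)] + 979
       = 14·m + 1639 = 1485
⇒ m = -11.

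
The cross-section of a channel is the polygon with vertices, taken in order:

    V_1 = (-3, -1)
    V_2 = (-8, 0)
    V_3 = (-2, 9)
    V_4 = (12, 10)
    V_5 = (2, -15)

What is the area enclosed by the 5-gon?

Apply the shoelace (surveyor's) formula: 2A = Σ (x_i·y_{i+1} − x_{i+1}·y_i), indices taken mod 5.
V_1→V_2: (-3)(0) − (-8)(-1) = -8
V_2→V_3: (-8)(9) − (-2)(0) = -72
V_3→V_4: (-2)(10) − (12)(9) = -128
V_4→V_5: (12)(-15) − (2)(10) = -200
V_5→V_1: (2)(-1) − (-3)(-15) = -47
Σ = -455
Area = |Σ|/2 = 227.5.

227.5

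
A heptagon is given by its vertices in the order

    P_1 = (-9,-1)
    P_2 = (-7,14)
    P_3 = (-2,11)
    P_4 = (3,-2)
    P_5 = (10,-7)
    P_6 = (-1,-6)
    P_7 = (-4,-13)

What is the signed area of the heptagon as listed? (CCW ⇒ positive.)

Apply Gauss's area formula: 2A = Σ (x_i·y_{i+1} − x_{i+1}·y_i), indices taken mod 7.
Σ = (-133) + (-49) + (-29) + (-1) + (-67) + (-11) + (-113) = -403
Signed area = Σ/2 = -201.5 (negative ⇒ clockwise traversal).

-201.5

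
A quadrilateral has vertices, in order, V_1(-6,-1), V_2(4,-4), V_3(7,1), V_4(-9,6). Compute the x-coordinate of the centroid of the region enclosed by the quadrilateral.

-37/36

Apply the surveyor's formula. First the cross-terms c_i = x_i·y_{i+1} − x_{i+1}·y_i:
  28, 32, 51, 45  ⇒  2A = 156, A = 78.
Then Σ (x_i + x_{i+1})·c_i = -481, so x̄ = -481 / (6·78) = -37/36.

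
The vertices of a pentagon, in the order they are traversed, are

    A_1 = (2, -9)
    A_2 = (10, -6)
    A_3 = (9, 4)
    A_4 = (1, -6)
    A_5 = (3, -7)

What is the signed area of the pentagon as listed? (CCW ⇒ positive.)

Cross-terms: 78, 94, -58, 11, -13  ⇒  Σ = 112
Signed area = Σ/2 = 56 (positive ⇒ counter-clockwise traversal).

56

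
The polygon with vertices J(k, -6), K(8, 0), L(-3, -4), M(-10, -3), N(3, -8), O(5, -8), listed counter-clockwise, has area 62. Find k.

The doubled signed area Σ (x_i y_{i+1} − x_{i+1} y_i) is linear in k.
With k=0 it equals 60; the coefficient of k is 8 (from the two edges through J).
So 8·k + 60 = 2·62 = 124 ⇒ k = 8.

8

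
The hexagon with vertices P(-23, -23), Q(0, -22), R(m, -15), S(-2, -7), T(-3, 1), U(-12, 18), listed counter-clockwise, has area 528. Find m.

Write out the shoelace sum; only the two edges meeting at R involve m:
2·Area = [(0·(-15) − m·(-22)) + (m·(-7) − (-2)·(-15))] + 1131
       = 15·m + 1101 = 1056
⇒ m = -3.

-3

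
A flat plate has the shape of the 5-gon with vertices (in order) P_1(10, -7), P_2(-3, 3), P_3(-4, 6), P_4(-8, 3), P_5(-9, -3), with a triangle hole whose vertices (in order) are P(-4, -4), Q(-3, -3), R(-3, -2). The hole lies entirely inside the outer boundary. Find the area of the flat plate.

91

Outer boundary:
Apply the shoelace formula: 2A = Σ (x_i·y_{i+1} − x_{i+1}·y_i), indices taken mod 5.
P_1→P_2: (10)(3) − (-3)(-7) = 9
P_2→P_3: (-3)(6) − (-4)(3) = -6
P_3→P_4: (-4)(3) − (-8)(6) = 36
P_4→P_5: (-8)(-3) − (-9)(3) = 51
P_5→P_1: (-9)(-7) − (10)(-3) = 93
Σ = 183
Area = |Σ|/2 = 91.5.
Hole:
Apply the surveyor's formula: 2A = Σ (x_i·y_{i+1} − x_{i+1}·y_i), indices taken mod 3.
Σ = (0) + (-3) + (4) = 1
Area = |Σ|/2 = 0.5.
Net area = 91.5 − 0.5 = 91.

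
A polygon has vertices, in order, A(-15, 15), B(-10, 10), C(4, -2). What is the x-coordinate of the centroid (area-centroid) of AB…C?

Apply the shoelace formula. First the cross-terms c_i = x_i·y_{i+1} − x_{i+1}·y_i:
  0, -20, 30  ⇒  2A = 10, A = 5.
Then Σ (x_i + x_{i+1})·c_i = -210, so x̄ = -210 / (6·5) = -7.

-7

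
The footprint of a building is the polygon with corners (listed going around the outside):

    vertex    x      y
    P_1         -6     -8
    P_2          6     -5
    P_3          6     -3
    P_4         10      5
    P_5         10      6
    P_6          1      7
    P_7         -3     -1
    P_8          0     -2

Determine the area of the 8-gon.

119

Apply the shoelace (surveyor's) formula: 2A = Σ (x_i·y_{i+1} − x_{i+1}·y_i), indices taken mod 8.
P_1→P_2: (-6)(-5) − (6)(-8) = 78
P_2→P_3: (6)(-3) − (6)(-5) = 12
P_3→P_4: (6)(5) − (10)(-3) = 60
P_4→P_5: (10)(6) − (10)(5) = 10
P_5→P_6: (10)(7) − (1)(6) = 64
P_6→P_7: (1)(-1) − (-3)(7) = 20
P_7→P_8: (-3)(-2) − (0)(-1) = 6
P_8→P_1: (0)(-8) − (-6)(-2) = -12
Σ = 238
Area = |Σ|/2 = 119.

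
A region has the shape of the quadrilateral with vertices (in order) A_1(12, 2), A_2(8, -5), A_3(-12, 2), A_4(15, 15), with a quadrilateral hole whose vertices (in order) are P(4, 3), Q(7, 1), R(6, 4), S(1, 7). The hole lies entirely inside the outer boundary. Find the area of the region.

Outer boundary:
Apply the shoelace formula: 2A = Σ (x_i·y_{i+1} − x_{i+1}·y_i), indices taken mod 4.
A_1→A_2: (12)(-5) − (8)(2) = -76
A_2→A_3: (8)(2) − (-12)(-5) = -44
A_3→A_4: (-12)(15) − (15)(2) = -210
A_4→A_1: (15)(2) − (12)(15) = -150
Σ = -480
Area = |Σ|/2 = 240.
Hole:
Cross-terms: -17, 22, 38, -25  ⇒  Σ = 18
Area = |Σ|/2 = 9.
Net area = 240 − 9 = 231.

231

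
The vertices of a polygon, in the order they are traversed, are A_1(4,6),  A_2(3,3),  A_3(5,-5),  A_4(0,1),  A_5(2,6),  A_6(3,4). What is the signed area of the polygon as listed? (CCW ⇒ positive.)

Σ = (-6) + (-30) + (5) + (-2) + (-10) + (2) = -41
Signed area = Σ/2 = -20.5 (negative ⇒ clockwise traversal).

-20.5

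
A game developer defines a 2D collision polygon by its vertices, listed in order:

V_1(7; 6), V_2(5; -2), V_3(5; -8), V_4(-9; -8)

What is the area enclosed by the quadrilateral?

92

Apply the shoelace formula: 2A = Σ (x_i·y_{i+1} − x_{i+1}·y_i), indices taken mod 4.
Σ = (-44) + (-30) + (-112) + (2) = -184
Area = |Σ|/2 = 92.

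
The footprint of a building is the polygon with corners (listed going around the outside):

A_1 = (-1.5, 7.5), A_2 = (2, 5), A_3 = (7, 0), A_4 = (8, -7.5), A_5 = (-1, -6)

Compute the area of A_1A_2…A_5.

Apply the surveyor's formula: 2A = Σ (x_i·y_{i+1} − x_{i+1}·y_i), indices taken mod 5.
A_1→A_2: (-1.5)(5) − (2)(7.5) = -22.5
A_2→A_3: (2)(0) − (7)(5) = -35
A_3→A_4: (7)(-7.5) − (8)(0) = -52.5
A_4→A_5: (8)(-6) − (-1)(-7.5) = -55.5
A_5→A_1: (-1)(7.5) − (-1.5)(-6) = -16.5
Σ = -182
Area = |Σ|/2 = 91.

91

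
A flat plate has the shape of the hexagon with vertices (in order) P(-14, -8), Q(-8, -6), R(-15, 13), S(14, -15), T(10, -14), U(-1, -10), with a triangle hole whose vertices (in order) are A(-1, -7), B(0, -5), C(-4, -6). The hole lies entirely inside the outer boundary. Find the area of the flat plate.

Outer boundary:
Apply the shoelace (surveyor's) formula: 2A = Σ (x_i·y_{i+1} − x_{i+1}·y_i), indices taken mod 6.
Cross-terms: 20, -194, 43, -46, -114, -132  ⇒  Σ = -423
Area = |Σ|/2 = 211.5.
Hole:
Apply the surveyor's formula: 2A = Σ (x_i·y_{i+1} − x_{i+1}·y_i), indices taken mod 3.
Σ = (5) + (-20) + (22) = 7
Area = |Σ|/2 = 3.5.
Net area = 211.5 − 3.5 = 208.

208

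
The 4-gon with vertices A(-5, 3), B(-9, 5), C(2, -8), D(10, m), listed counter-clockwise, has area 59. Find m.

Write out the shoelace sum; only the two edges meeting at D involve m:
2·Area = [(2·m − 10·(-8)) + (10·3 − (-5)·m)] + 64
       = 7·m + 174 = 118
⇒ m = -8.

-8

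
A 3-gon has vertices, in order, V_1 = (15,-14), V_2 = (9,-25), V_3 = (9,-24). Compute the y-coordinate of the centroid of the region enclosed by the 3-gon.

-21

Apply the surveyor's formula. First the cross-terms c_i = x_i·y_{i+1} − x_{i+1}·y_i:
  -249, 9, 234  ⇒  2A = -6, A = -3.
Then Σ (y_i + y_{i+1})·c_i = 378, so ȳ = 378 / (6·(-3)) = -21.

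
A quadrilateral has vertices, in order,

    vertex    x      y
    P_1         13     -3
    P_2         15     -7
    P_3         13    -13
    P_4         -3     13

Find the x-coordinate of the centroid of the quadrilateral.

Apply Gauss's area formula. First the cross-terms c_i = x_i·y_{i+1} − x_{i+1}·y_i:
  -46, -104, 130, -160  ⇒  2A = -180, A = -90.
Then Σ (x_i + x_{i+1})·c_i = -4500, so x̄ = -4500 / (6·(-90)) = 25/3.

25/3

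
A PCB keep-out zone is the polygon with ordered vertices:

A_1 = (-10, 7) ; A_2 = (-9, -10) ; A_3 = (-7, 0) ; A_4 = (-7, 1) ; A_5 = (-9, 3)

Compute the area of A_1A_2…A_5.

Apply the shoelace (surveyor's) formula: 2A = Σ (x_i·y_{i+1} − x_{i+1}·y_i), indices taken mod 5.
A_1→A_2: (-10)(-10) − (-9)(7) = 163
A_2→A_3: (-9)(0) − (-7)(-10) = -70
A_3→A_4: (-7)(1) − (-7)(0) = -7
A_4→A_5: (-7)(3) − (-9)(1) = -12
A_5→A_1: (-9)(7) − (-10)(3) = -33
Σ = 41
Area = |Σ|/2 = 20.5.

20.5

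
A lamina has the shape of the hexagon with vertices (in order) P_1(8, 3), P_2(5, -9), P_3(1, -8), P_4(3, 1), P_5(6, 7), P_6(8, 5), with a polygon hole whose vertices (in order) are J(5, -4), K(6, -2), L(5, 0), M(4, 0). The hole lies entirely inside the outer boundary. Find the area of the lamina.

56

Outer boundary:
P_1→P_2: (8)(-9) − (5)(3) = -87
P_2→P_3: (5)(-8) − (1)(-9) = -31
P_3→P_4: (1)(1) − (3)(-8) = 25
P_4→P_5: (3)(7) − (6)(1) = 15
P_5→P_6: (6)(5) − (8)(7) = -26
P_6→P_1: (8)(3) − (8)(5) = -16
Σ = -120
Area = |Σ|/2 = 60.
Hole:
Apply Gauss's area formula: 2A = Σ (x_i·y_{i+1} − x_{i+1}·y_i), indices taken mod 4.
Cross-terms: 14, 10, 0, -16  ⇒  Σ = 8
Area = |Σ|/2 = 4.
Net area = 60 − 4 = 56.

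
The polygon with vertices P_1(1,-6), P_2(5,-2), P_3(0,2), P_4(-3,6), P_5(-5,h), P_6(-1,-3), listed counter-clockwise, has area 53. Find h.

-4

The doubled signed area Σ (x_i y_{i+1} − x_{i+1} y_i) is linear in h.
With h=0 it equals 98; the coefficient of h is -2 (from the two edges through P_5).
So -2·h + 98 = 2·53 = 106 ⇒ h = -4.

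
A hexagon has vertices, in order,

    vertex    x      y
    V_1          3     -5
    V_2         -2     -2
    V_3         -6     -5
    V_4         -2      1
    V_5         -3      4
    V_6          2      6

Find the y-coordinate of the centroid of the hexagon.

41/93

Apply Gauss's area formula. First the cross-terms c_i = x_i·y_{i+1} − x_{i+1}·y_i:
  -16, -2, -16, -5, -26, -28  ⇒  2A = -93, A = -46.5.
Then Σ (y_i + y_{i+1})·c_i = -123, so ȳ = -123 / (6·(-46.5)) = 41/93.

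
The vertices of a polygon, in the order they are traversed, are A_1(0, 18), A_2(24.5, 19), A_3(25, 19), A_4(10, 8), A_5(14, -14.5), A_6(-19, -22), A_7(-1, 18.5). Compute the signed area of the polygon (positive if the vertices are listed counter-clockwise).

Apply the shoelace formula: 2A = Σ (x_i·y_{i+1} − x_{i+1}·y_i), indices taken mod 7.
Σ = (-441) + (-9.5) + (10) + (-257) + (-583.5) + (-373.5) + (-18) = -1672.5
Signed area = Σ/2 = -836.25 (negative ⇒ clockwise traversal).

-836.25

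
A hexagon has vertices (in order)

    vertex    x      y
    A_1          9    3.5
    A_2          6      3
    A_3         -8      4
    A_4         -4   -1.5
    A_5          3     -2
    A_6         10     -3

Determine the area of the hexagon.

83.75

A_1→A_2: (9)(3) − (6)(3.5) = 6
A_2→A_3: (6)(4) − (-8)(3) = 48
A_3→A_4: (-8)(-1.5) − (-4)(4) = 28
A_4→A_5: (-4)(-2) − (3)(-1.5) = 12.5
A_5→A_6: (3)(-3) − (10)(-2) = 11
A_6→A_1: (10)(3.5) − (9)(-3) = 62
Σ = 167.5
Area = |Σ|/2 = 83.75.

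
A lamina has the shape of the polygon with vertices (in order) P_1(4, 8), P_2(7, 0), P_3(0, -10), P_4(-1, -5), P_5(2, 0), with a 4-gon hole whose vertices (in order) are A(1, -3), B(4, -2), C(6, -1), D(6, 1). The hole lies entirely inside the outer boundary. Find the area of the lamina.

49.5

Outer boundary:
Σ = (-56) + (-70) + (-10) + (10) + (16) = -110
Area = |Σ|/2 = 55.
Hole:
Apply the shoelace (surveyor's) formula: 2A = Σ (x_i·y_{i+1} − x_{i+1}·y_i), indices taken mod 4.
Σ = (10) + (8) + (12) + (-19) = 11
Area = |Σ|/2 = 5.5.
Net area = 55 − 5.5 = 49.5.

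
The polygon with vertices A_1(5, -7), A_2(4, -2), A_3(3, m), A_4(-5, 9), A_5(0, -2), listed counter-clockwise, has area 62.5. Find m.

The doubled signed area Σ (x_i y_{i+1} − x_{i+1} y_i) is linear in m.
With m=0 it equals 71; the coefficient of m is 9 (from the two edges through A_3).
So 9·m + 71 = 2·62.5 = 125 ⇒ m = 6.

6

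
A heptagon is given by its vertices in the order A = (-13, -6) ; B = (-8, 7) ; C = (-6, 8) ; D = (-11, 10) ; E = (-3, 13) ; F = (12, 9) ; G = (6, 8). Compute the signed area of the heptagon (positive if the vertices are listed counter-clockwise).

Apply the shoelace formula: 2A = Σ (x_i·y_{i+1} − x_{i+1}·y_i), indices taken mod 7.
Cross-terms: -139, -22, 28, -113, -183, 42, 68  ⇒  Σ = -319
Signed area = Σ/2 = -159.5 (negative ⇒ clockwise traversal).

-159.5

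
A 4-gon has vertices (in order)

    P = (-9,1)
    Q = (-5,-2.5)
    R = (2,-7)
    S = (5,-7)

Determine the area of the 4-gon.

P→Q: (-9)(-2.5) − (-5)(1) = 27.5
Q→R: (-5)(-7) − (2)(-2.5) = 40
R→S: (2)(-7) − (5)(-7) = 21
S→P: (5)(1) − (-9)(-7) = -58
Σ = 30.5
Area = |Σ|/2 = 15.25.

15.25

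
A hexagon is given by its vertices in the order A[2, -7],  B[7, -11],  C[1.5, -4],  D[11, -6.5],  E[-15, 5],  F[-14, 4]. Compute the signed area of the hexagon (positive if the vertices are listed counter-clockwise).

Apply Gauss's area formula: 2A = Σ (x_i·y_{i+1} − x_{i+1}·y_i), indices taken mod 6.
Σ = (27) + (-11.5) + (34.25) + (-42.5) + (10) + (90) = 107.25
Signed area = Σ/2 = 53.625 (positive ⇒ counter-clockwise traversal).

53.625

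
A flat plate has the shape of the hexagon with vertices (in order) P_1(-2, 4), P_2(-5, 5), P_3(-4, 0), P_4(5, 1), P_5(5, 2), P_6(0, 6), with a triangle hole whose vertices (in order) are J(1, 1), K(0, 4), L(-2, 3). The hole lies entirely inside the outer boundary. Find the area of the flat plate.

33

Outer boundary:
Apply the shoelace (surveyor's) formula: 2A = Σ (x_i·y_{i+1} − x_{i+1}·y_i), indices taken mod 6.
Cross-terms: 10, 20, -4, 5, 30, 12  ⇒  Σ = 73
Area = |Σ|/2 = 36.5.
Hole:
Apply the shoelace formula: 2A = Σ (x_i·y_{i+1} − x_{i+1}·y_i), indices taken mod 3.
Cross-terms: 4, 8, -5  ⇒  Σ = 7
Area = |Σ|/2 = 3.5.
Net area = 36.5 − 3.5 = 33.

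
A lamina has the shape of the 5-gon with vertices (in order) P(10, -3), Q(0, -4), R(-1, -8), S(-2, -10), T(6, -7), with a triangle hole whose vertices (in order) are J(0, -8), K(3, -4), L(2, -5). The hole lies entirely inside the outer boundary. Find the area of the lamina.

Outer boundary:
Apply the surveyor's formula: 2A = Σ (x_i·y_{i+1} − x_{i+1}·y_i), indices taken mod 5.
Σ = (-40) + (-4) + (-6) + (74) + (52) = 76
Area = |Σ|/2 = 38.
Hole:
J→K: (0)(-4) − (3)(-8) = 24
K→L: (3)(-5) − (2)(-4) = -7
L→J: (2)(-8) − (0)(-5) = -16
Σ = 1
Area = |Σ|/2 = 0.5.
Net area = 38 − 0.5 = 37.5.

37.5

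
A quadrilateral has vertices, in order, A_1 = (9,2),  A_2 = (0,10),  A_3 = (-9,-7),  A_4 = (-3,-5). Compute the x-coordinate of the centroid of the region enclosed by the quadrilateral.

Apply the shoelace formula. First the cross-terms c_i = x_i·y_{i+1} − x_{i+1}·y_i:
  90, 90, 24, 39  ⇒  2A = 243, A = 121.5.
Then Σ (x_i + x_{i+1})·c_i = -54, so x̄ = -54 / (6·121.5) = -2/27.

-2/27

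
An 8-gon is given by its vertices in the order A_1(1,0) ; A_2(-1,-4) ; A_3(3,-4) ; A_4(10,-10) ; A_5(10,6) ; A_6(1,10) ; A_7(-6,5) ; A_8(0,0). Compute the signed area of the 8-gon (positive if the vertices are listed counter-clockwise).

170.5

Σ = (-4) + (16) + (10) + (160) + (94) + (65) + (0) + (0) = 341
Signed area = Σ/2 = 170.5 (positive ⇒ counter-clockwise traversal).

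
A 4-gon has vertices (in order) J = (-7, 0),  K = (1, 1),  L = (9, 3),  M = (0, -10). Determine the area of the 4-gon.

86.5

Apply the surveyor's formula: 2A = Σ (x_i·y_{i+1} − x_{i+1}·y_i), indices taken mod 4.
Σ = (-7) + (-6) + (-90) + (-70) = -173
Area = |Σ|/2 = 86.5.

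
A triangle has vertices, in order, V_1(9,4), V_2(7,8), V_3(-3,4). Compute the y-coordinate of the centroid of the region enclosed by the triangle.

Apply the surveyor's formula. First the cross-terms c_i = x_i·y_{i+1} − x_{i+1}·y_i:
  44, 52, -48  ⇒  2A = 48, A = 24.
Then Σ (y_i + y_{i+1})·c_i = 768, so ȳ = 768 / (6·24) = 16/3.

16/3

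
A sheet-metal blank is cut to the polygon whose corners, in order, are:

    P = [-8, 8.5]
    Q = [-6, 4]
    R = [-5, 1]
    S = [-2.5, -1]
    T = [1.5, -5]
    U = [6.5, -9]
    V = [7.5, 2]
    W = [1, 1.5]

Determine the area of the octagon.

Apply the shoelace (surveyor's) formula: 2A = Σ (x_i·y_{i+1} − x_{i+1}·y_i), indices taken mod 8.
P→Q: (-8)(4) − (-6)(8.5) = 19
Q→R: (-6)(1) − (-5)(4) = 14
R→S: (-5)(-1) − (-2.5)(1) = 7.5
S→T: (-2.5)(-5) − (1.5)(-1) = 14
T→U: (1.5)(-9) − (6.5)(-5) = 19
U→V: (6.5)(2) − (7.5)(-9) = 80.5
V→W: (7.5)(1.5) − (1)(2) = 9.25
W→P: (1)(8.5) − (-8)(1.5) = 20.5
Σ = 183.75
Area = |Σ|/2 = 91.875.

91.875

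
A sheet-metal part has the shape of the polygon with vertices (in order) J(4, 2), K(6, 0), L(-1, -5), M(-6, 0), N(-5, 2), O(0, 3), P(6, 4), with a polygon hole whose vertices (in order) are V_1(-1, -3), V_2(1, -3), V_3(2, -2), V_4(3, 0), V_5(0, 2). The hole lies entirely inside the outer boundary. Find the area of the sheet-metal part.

48.5

Outer boundary:
J→K: (4)(0) − (6)(2) = -12
K→L: (6)(-5) − (-1)(0) = -30
L→M: (-1)(0) − (-6)(-5) = -30
M→N: (-6)(2) − (-5)(0) = -12
N→O: (-5)(3) − (0)(2) = -15
O→P: (0)(4) − (6)(3) = -18
P→J: (6)(2) − (4)(4) = -4
Σ = -121
Area = |Σ|/2 = 60.5.
Hole:
Apply the shoelace formula: 2A = Σ (x_i·y_{i+1} − x_{i+1}·y_i), indices taken mod 5.
V_1→V_2: (-1)(-3) − (1)(-3) = 6
V_2→V_3: (1)(-2) − (2)(-3) = 4
V_3→V_4: (2)(0) − (3)(-2) = 6
V_4→V_5: (3)(2) − (0)(0) = 6
V_5→V_1: (0)(-3) − (-1)(2) = 2
Σ = 24
Area = |Σ|/2 = 12.
Net area = 60.5 − 12 = 48.5.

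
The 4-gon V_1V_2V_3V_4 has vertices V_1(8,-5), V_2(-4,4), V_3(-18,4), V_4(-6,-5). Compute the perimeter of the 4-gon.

|V_1V_2| = √((-12)² + (9)²) = √225 = 15
|V_2V_3| = √((-14)² + (0)²) = √196 = 14
|V_3V_4| = √((12)² + (-9)²) = √225 = 15
|V_4V_1| = √((14)² + (0)²) = √196 = 14
Perimeter = 15 + 14 + 15 + 14 = 58.

58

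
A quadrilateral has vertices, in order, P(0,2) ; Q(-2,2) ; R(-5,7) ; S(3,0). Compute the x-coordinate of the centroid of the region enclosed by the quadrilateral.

-16/9

Apply Gauss's area formula. First the cross-terms c_i = x_i·y_{i+1} − x_{i+1}·y_i:
  4, -4, -21, 6  ⇒  2A = -15, A = -7.5.
Then Σ (x_i + x_{i+1})·c_i = 80, so x̄ = 80 / (6·(-7.5)) = -16/9.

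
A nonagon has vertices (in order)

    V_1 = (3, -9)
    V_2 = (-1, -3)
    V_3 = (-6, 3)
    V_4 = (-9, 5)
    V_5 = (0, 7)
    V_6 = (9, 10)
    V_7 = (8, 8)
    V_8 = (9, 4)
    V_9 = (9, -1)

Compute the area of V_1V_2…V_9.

169.5

Apply the shoelace (surveyor's) formula: 2A = Σ (x_i·y_{i+1} − x_{i+1}·y_i), indices taken mod 9.
Σ = (-18) + (-21) + (-3) + (-63) + (-63) + (-8) + (-40) + (-45) + (-78) = -339
Area = |Σ|/2 = 169.5.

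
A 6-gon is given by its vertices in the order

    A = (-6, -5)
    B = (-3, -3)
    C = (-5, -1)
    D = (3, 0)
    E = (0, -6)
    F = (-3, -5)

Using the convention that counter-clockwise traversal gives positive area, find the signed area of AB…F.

Apply the shoelace formula: 2A = Σ (x_i·y_{i+1} − x_{i+1}·y_i), indices taken mod 6.
Σ = (3) + (-12) + (3) + (-18) + (-18) + (-15) = -57
Signed area = Σ/2 = -28.5 (negative ⇒ clockwise traversal).

-28.5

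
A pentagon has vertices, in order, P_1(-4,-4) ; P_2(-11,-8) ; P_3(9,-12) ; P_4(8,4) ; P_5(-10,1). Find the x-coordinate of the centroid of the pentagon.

Apply Gauss's area formula. First the cross-terms c_i = x_i·y_{i+1} − x_{i+1}·y_i:
  -12, 204, 132, 48, 44  ⇒  2A = 416, A = 208.
Then Σ (x_i + x_{i+1})·c_i = 1304, so x̄ = 1304 / (6·208) = 163/156.

163/156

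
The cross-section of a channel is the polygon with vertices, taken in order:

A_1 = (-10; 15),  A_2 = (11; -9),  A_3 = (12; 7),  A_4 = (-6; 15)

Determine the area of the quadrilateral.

196

Apply Gauss's area formula: 2A = Σ (x_i·y_{i+1} − x_{i+1}·y_i), indices taken mod 4.
Σ = (-75) + (185) + (222) + (60) = 392
Area = |Σ|/2 = 196.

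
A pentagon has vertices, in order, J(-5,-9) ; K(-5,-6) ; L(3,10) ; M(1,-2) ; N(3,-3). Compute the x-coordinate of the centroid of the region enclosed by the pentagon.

-41/51

Apply the shoelace formula. First the cross-terms c_i = x_i·y_{i+1} − x_{i+1}·y_i:
  -15, -32, -16, 3, -42  ⇒  2A = -102, A = -51.
Then Σ (x_i + x_{i+1})·c_i = 246, so x̄ = 246 / (6·(-51)) = -41/51.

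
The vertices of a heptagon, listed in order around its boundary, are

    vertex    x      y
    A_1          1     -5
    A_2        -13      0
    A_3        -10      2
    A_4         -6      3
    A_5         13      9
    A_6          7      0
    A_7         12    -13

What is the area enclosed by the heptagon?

Apply the shoelace formula: 2A = Σ (x_i·y_{i+1} − x_{i+1}·y_i), indices taken mod 7.
A_1→A_2: (1)(0) − (-13)(-5) = -65
A_2→A_3: (-13)(2) − (-10)(0) = -26
A_3→A_4: (-10)(3) − (-6)(2) = -18
A_4→A_5: (-6)(9) − (13)(3) = -93
A_5→A_6: (13)(0) − (7)(9) = -63
A_6→A_7: (7)(-13) − (12)(0) = -91
A_7→A_1: (12)(-5) − (1)(-13) = -47
Σ = -403
Area = |Σ|/2 = 201.5.

201.5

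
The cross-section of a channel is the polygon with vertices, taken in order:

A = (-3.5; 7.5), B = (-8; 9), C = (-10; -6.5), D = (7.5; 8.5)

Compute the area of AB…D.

110.125

Apply Gauss's area formula: 2A = Σ (x_i·y_{i+1} − x_{i+1}·y_i), indices taken mod 4.
A→B: (-3.5)(9) − (-8)(7.5) = 28.5
B→C: (-8)(-6.5) − (-10)(9) = 142
C→D: (-10)(8.5) − (7.5)(-6.5) = -36.25
D→A: (7.5)(7.5) − (-3.5)(8.5) = 86
Σ = 220.25
Area = |Σ|/2 = 110.125.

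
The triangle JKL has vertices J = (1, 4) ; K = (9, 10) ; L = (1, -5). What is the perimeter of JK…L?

|JK| = √((8)² + (6)²) = √100 = 10
|KL| = √((-8)² + (-15)²) = √289 = 17
|LJ| = √((0)² + (9)²) = √81 = 9
Perimeter = 10 + 17 + 9 = 36.

36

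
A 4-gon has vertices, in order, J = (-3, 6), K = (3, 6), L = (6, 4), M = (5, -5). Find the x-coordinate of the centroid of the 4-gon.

Apply the shoelace formula. First the cross-terms c_i = x_i·y_{i+1} − x_{i+1}·y_i:
  -36, -24, -50, 15  ⇒  2A = -95, A = -47.5.
Then Σ (x_i + x_{i+1})·c_i = -736, so x̄ = -736 / (6·(-47.5)) = 736/285.

736/285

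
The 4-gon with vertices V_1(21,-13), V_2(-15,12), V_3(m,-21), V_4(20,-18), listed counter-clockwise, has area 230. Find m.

15

Write out the shoelace sum; only the two edges meeting at V_3 involve m:
2·Area = [((-15)·(-21) − m·12) + (m·(-18) − 20·(-21))] + 175
       = -30·m + 910 = 460
⇒ m = 15.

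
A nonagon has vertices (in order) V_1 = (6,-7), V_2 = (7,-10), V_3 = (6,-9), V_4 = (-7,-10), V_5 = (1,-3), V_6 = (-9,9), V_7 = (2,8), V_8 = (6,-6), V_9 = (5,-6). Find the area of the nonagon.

139.5

Σ = (-11) + (-3) + (-123) + (31) + (-18) + (-90) + (-60) + (-6) + (1) = -279
Area = |Σ|/2 = 139.5.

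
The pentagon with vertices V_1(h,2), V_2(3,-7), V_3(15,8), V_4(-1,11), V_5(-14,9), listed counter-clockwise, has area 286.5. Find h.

-10

The doubled signed area Σ (x_i y_{i+1} − x_{i+1} y_i) is linear in h.
With h=0 it equals 413; the coefficient of h is -16 (from the two edges through V_1).
So -16·h + 413 = 2·286.5 = 573 ⇒ h = -10.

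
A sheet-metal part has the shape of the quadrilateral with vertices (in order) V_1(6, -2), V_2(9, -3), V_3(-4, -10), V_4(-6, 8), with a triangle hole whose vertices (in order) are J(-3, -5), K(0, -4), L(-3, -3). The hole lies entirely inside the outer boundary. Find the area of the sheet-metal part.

Outer boundary:
V_1→V_2: (6)(-3) − (9)(-2) = 0
V_2→V_3: (9)(-10) − (-4)(-3) = -102
V_3→V_4: (-4)(8) − (-6)(-10) = -92
V_4→V_1: (-6)(-2) − (6)(8) = -36
Σ = -230
Area = |Σ|/2 = 115.
Hole:
Apply the surveyor's formula: 2A = Σ (x_i·y_{i+1} − x_{i+1}·y_i), indices taken mod 3.
J→K: (-3)(-4) − (0)(-5) = 12
K→L: (0)(-3) − (-3)(-4) = -12
L→J: (-3)(-5) − (-3)(-3) = 6
Σ = 6
Area = |Σ|/2 = 3.
Net area = 115 − 3 = 112.

112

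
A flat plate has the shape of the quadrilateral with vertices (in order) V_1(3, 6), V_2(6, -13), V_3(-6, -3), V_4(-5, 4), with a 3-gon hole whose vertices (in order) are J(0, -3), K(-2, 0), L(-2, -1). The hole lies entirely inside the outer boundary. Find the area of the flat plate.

125

Outer boundary:
Σ = (-75) + (-96) + (-39) + (-42) = -252
Area = |Σ|/2 = 126.
Hole:
Apply the surveyor's formula: 2A = Σ (x_i·y_{i+1} − x_{i+1}·y_i), indices taken mod 3.
Σ = (-6) + (2) + (6) = 2
Area = |Σ|/2 = 1.
Net area = 126 − 1 = 125.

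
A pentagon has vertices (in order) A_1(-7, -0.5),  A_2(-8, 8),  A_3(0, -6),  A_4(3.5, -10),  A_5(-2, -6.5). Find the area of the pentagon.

Apply the surveyor's formula: 2A = Σ (x_i·y_{i+1} − x_{i+1}·y_i), indices taken mod 5.
Σ = (-60) + (48) + (21) + (-42.75) + (-44.5) = -78.25
Area = |Σ|/2 = 39.125.

39.125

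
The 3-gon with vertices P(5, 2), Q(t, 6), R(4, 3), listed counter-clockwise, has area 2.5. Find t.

6

The doubled signed area Σ (x_i y_{i+1} − x_{i+1} y_i) is linear in t.
With t=0 it equals -1; the coefficient of t is 1 (from the two edges through Q).
So 1·t + -1 = 2·2.5 = 5 ⇒ t = 6.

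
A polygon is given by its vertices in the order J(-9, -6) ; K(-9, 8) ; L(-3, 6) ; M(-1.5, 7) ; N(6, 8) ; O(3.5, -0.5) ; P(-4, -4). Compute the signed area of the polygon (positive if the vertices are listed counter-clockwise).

-140.5

Apply the shoelace (surveyor's) formula: 2A = Σ (x_i·y_{i+1} − x_{i+1}·y_i), indices taken mod 7.
Σ = (-126) + (-30) + (-12) + (-54) + (-31) + (-16) + (-12) = -281
Signed area = Σ/2 = -140.5 (negative ⇒ clockwise traversal).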